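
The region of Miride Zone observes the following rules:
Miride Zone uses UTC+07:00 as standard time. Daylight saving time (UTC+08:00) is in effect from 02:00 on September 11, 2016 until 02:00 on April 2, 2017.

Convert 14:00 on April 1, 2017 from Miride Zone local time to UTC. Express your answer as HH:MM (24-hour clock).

Daylight saving runs 11 September 2016 – 2 April 2017; April 1, 2017 is inside that window, so Miride Zone is at UTC+08:00.
14:00 local − 8h = 06:00 UTC.

06:00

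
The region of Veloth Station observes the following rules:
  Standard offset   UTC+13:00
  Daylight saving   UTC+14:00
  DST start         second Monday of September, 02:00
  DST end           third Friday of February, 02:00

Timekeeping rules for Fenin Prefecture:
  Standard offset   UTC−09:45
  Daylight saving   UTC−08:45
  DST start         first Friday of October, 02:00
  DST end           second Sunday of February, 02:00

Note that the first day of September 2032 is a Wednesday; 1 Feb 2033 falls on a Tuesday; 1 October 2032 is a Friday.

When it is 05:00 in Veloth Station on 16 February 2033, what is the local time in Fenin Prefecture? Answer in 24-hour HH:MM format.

05:15

1 September 2032 is a Wednesday, so the first Monday is September 6 and the second is September 13.
1 February 2033 is a Tuesday, so the first Friday is February 4 and the third is February 18.
16 February 2033 lies within the daylight-saving period (13 September 2032 – 18 February 2033), so Veloth Station is on daylight time, UTC+14:00.
05:00 Veloth Station − 14h = 15:00 UTC (rolling into the previous day, 15 February 2033).
1 October 2032 is a Friday, so the first Friday is October 1.
1 February 2033 is a Tuesday, so the first Sunday is February 6 and the second is February 13.
At the standard offset (UTC−09:45), 15:00 UTC − 9h45m = 05:15 Fenin Prefecture standard time.
The standard-time date in Fenin Prefecture, 15 February 2033, is outside the daylight-saving period (1 October 2032 – 13 February 2033), so Fenin Prefecture is on standard time, UTC−09:45.
15:00 UTC − 9h45m = 05:15 Fenin Prefecture.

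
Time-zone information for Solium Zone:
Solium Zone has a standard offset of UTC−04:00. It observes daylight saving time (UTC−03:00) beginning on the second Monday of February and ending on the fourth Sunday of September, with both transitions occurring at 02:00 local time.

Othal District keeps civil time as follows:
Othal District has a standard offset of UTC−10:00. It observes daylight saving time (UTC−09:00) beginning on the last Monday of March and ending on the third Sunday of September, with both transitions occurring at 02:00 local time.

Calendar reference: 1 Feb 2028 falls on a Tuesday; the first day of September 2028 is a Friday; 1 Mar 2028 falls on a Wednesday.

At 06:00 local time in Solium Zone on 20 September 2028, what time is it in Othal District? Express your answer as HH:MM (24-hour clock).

23:00

1 February 2028 is a Tuesday, so the first Monday is February 7 and the second is February 14.
1 September 2028 is a Friday, so the first Sunday is September 3 and the fourth is September 24.
20 September 2028 lies within the daylight-saving period (14 February – 24 September), so Solium Zone is on daylight time, UTC−03:00.
06:00 Solium Zone + 3h = 09:00 UTC.
1 March 2028 is a Wednesday, so Mondays fall on 6, 13, 20, 27; the last is March 27.
1 September 2028 is a Friday, so the first Sunday is September 3 and the third is September 17.
At the standard offset (UTC−10:00), 09:00 UTC − 10h = 23:00 Othal District standard time (rolling into the previous day, 19 September 2028).
Daylight saving runs 27 March – 17 September; the standard-time date in Othal District, 19 September 2028, is outside that window, so Othal District is on standard time at UTC−10:00.
09:00 UTC − 10h = 23:00 Othal District (rolling into the previous day, 19 September 2028).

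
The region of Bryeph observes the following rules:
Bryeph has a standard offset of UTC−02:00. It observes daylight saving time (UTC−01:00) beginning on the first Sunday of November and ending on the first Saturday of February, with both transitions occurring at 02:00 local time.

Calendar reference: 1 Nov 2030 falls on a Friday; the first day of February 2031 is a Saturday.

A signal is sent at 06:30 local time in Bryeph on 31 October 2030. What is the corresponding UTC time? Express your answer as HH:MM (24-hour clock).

08:30

1 November 2030 is a Friday, so the first Sunday is November 3.
1 February 2031 is a Saturday, so the first Saturday is February 1.
31 October 2030 does not fall between 3 November 2030 and 1 February 2031, so daylight saving is not in effect and Bryeph is at UTC−02:00.
06:30 local + 2h = 08:30 UTC.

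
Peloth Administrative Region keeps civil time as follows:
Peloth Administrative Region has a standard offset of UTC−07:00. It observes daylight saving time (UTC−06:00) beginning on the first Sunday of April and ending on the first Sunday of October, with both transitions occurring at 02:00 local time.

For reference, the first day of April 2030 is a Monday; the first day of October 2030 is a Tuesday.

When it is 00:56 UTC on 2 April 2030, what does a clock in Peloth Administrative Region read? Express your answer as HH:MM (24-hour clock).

1 April 2030 is a Monday, so the first Sunday is April 7.
1 October 2030 is a Tuesday, so the first Sunday is October 6.
At the standard offset (UTC−07:00), 00:56 UTC − 7h = 17:56 Peloth Administrative Region standard time (rolling into the previous day, 1 April 2030).
The standard-time date in Peloth Administrative Region, 1 April 2030, is outside the daylight-saving period (7 April – 6 October), so Peloth Administrative Region is on standard time, UTC−07:00.
00:56 UTC − 7h = 17:56 local (rolling into the previous day, 1 April 2030).

17:56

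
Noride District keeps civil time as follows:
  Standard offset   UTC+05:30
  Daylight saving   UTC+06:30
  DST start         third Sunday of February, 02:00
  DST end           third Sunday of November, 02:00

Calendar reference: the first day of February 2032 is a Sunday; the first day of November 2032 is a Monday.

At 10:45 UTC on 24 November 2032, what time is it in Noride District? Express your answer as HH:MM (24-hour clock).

1 February 2032 is a Sunday, so the first Sunday is February 1 and the third is February 15.
1 November 2032 is a Monday, so the first Sunday is November 7 and the third is November 21.
At the standard offset (UTC+05:30), 10:45 UTC + 5h30m = 16:15 Noride District standard time.
The standard-time date in Noride District, 24 November 2032, is outside the daylight-saving period (15 February – 21 November), so Noride District is on standard time, UTC+05:30.
10:45 UTC + 5h30m = 16:15 local.

16:15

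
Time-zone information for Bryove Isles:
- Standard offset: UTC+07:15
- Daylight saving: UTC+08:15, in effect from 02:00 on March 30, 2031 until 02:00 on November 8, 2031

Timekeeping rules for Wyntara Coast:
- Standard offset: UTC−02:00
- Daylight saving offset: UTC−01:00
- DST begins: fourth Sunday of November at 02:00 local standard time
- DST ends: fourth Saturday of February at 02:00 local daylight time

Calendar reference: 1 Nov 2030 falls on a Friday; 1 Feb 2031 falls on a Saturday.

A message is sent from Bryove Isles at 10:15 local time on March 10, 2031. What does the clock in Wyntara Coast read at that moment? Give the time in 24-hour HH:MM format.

March 10, 2031 does not fall between 30 March and 8 November, so daylight saving is not in effect and Bryove Isles is at UTC+07:15.
10:15 Bryove Isles − 7h15m = 03:00 UTC.
1 November 2030 is a Friday, so the first Sunday is November 3 and the fourth is November 24.
1 February 2031 is a Saturday, so the first Saturday is February 1 and the fourth is February 22.
At the standard offset (UTC−02:00), 03:00 UTC − 2h = 01:00 Wyntara Coast standard time.
The standard-time date in Wyntara Coast, March 10, 2031, does not fall between 24 November 2030 and 22 February 2031, so daylight saving is not in effect and Wyntara Coast is at UTC−02:00.
03:00 UTC − 2h = 01:00 Wyntara Coast.

01:00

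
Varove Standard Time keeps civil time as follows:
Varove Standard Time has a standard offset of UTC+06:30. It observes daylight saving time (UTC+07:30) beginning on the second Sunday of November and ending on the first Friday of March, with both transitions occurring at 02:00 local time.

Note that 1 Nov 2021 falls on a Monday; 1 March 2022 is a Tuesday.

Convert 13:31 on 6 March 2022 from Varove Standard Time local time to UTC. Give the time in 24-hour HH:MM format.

07:01

1 November 2021 is a Monday, so the first Sunday is November 7 and the second is November 14.
1 March 2022 is a Tuesday, so the first Friday is March 4.
Daylight saving runs 14 November 2021 – 4 March 2022; 6 March 2022 is outside that window, so Varove Standard Time is on standard time at UTC+06:30.
13:31 local − 6h30m = 07:01 UTC.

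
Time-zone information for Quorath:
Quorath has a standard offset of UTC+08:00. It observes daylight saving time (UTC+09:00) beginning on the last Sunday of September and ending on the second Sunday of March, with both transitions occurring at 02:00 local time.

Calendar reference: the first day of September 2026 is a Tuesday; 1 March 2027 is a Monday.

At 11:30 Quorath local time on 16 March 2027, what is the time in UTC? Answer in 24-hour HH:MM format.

03:30

1 September 2026 is a Tuesday, so Sundays fall on 6, 13, 20, 27; the last is September 27.
1 March 2027 is a Monday, so the first Sunday is March 7 and the second is March 14.
16 March 2027 does not fall between 27 September 2026 and 14 March 2027, so daylight saving is not in effect and Quorath is at UTC+08:00.
11:30 local − 8h = 03:30 UTC.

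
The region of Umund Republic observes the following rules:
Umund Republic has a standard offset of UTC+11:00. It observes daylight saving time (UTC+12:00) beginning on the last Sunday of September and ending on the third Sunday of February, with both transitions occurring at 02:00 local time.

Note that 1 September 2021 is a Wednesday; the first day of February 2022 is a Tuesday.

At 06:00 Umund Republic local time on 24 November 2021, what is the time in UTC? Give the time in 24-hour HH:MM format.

1 September 2021 is a Wednesday, so Sundays fall on 5, 12, 19, 26; the last is September 26.
1 February 2022 is a Tuesday, so the first Sunday is February 6 and the third is February 20.
24 November 2021 falls between 26 September 2021 and 20 February 2022, so daylight saving is in effect and Umund Republic is at UTC+12:00.
06:00 local − 12h = 18:00 UTC (rolling into the previous day, 23 November 2021).

18:00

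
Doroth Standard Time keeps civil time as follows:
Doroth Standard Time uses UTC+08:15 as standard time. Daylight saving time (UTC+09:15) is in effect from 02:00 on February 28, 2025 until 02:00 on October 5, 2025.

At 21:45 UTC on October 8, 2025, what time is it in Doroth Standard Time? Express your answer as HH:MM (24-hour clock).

06:00

At the standard offset (UTC+08:15), 21:45 UTC + 8h15m = 06:00 Doroth Standard Time standard time (rolling into the next day, 9 October 2025).
Daylight saving runs 28 February – 5 October; the standard-time date in Doroth Standard Time, October 9, 2025, is outside that window, so Doroth Standard Time is on standard time at UTC+08:15.
21:45 UTC + 8h15m = 06:00 local (rolling into the next day, 9 October 2025).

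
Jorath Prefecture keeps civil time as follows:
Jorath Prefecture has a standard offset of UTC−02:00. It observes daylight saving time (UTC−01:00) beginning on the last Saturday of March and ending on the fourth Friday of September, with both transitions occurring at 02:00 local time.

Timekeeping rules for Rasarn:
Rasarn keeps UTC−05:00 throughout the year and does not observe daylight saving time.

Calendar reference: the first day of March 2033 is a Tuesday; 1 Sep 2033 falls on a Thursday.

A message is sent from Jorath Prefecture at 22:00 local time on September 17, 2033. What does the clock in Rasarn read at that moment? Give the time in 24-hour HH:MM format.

1 March 2033 is a Tuesday, so Saturdays fall on 5, 12, 19, 26; the last is March 26.
1 September 2033 is a Thursday, so the first Friday is September 2 and the fourth is September 23.
Daylight saving runs 26 March – 23 September; September 17, 2033 is inside that window, so Jorath Prefecture is at UTC−01:00.
22:00 Jorath Prefecture + 1h = 23:00 UTC.
Rasarn has no daylight saving, so its offset is UTC−05:00 year-round.
23:00 UTC − 5h = 18:00 Rasarn.

18:00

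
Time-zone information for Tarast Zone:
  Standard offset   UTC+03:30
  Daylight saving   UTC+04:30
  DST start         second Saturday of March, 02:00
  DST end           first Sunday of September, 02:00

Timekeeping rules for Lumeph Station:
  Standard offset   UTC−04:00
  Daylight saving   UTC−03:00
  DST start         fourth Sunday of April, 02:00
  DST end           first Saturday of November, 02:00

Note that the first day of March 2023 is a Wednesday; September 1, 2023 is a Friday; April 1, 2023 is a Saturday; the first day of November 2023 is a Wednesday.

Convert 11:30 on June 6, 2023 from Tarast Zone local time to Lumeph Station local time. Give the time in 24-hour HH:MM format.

04:00

1 March 2023 is a Wednesday, so the first Saturday is March 4 and the second is March 11.
1 September 2023 is a Friday, so the first Sunday is September 3.
Daylight saving runs 11 March – 3 September; June 6, 2023 is inside that window, so Tarast Zone is at UTC+04:30.
11:30 Tarast Zone − 4h30m = 07:00 UTC.
1 April 2023 is a Saturday, so the first Sunday is April 2 and the fourth is April 23.
1 November 2023 is a Wednesday, so the first Saturday is November 4.
At the standard offset (UTC−04:00), 07:00 UTC − 4h = 03:00 Lumeph Station standard time.
Daylight saving runs 23 April – 4 November; the standard-time date in Lumeph Station, June 6, 2023, is inside that window, so Lumeph Station is at UTC−03:00.
07:00 UTC − 3h = 04:00 Lumeph Station.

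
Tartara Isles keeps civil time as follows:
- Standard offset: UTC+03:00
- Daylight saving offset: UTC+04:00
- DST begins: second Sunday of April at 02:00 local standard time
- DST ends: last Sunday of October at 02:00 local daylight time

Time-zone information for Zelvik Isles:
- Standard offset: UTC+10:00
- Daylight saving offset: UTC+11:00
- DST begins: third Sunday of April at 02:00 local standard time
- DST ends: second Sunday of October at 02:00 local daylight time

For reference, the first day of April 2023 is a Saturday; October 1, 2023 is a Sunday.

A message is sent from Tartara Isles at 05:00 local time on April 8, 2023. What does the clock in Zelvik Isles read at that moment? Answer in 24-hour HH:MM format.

12:00

1 April 2023 is a Saturday, so the first Sunday is April 2 and the second is April 9.
1 October 2023 is a Sunday, so Sundays fall on 1, 8, 15, 22, 29; the last is October 29.
April 8, 2023 does not fall between 9 April and 29 October, so daylight saving is not in effect and Tartara Isles is at UTC+03:00.
05:00 Tartara Isles − 3h = 02:00 UTC.
1 April 2023 is a Saturday, so the first Sunday is April 2 and the third is April 16.
1 October 2023 is a Sunday, so the first Sunday is October 1 and the second is October 8.
At the standard offset (UTC+10:00), 02:00 UTC + 10h = 12:00 Zelvik Isles standard time.
The standard-time date in Zelvik Isles, April 8, 2023, is outside the daylight-saving period (16 April – 8 October), so Zelvik Isles is on standard time, UTC+10:00.
02:00 UTC + 10h = 12:00 Zelvik Isles.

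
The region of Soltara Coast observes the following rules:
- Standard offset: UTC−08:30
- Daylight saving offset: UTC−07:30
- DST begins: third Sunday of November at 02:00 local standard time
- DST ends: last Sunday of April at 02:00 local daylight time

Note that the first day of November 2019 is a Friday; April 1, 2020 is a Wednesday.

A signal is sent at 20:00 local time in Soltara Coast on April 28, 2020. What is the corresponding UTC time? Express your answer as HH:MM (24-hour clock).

04:30

1 November 2019 is a Friday, so the first Sunday is November 3 and the third is November 17.
1 April 2020 is a Wednesday, so Sundays fall on 5, 12, 19, 26; the last is April 26.
April 28, 2020 does not fall between 17 November 2019 and 26 April 2020, so daylight saving is not in effect and Soltara Coast is at UTC−08:30.
20:00 local + 8h30m = 04:30 UTC (rolling into the next day, 29 April 2020).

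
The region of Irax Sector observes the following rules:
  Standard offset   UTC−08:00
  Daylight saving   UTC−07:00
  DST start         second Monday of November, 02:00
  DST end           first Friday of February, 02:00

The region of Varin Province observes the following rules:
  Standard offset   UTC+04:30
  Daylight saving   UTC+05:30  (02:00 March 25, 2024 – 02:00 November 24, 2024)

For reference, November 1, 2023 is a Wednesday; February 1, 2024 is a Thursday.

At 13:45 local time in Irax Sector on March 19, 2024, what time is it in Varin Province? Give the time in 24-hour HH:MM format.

1 November 2023 is a Wednesday, so the first Monday is November 6 and the second is November 13.
1 February 2024 is a Thursday, so the first Friday is February 2.
Daylight saving runs 13 November 2023 – 2 February 2024; March 19, 2024 is outside that window, so Irax Sector is on standard time at UTC−08:00.
13:45 Irax Sector + 8h = 21:45 UTC.
At the standard offset (UTC+04:30), 21:45 UTC + 4h30m = 02:15 Varin Province standard time (rolling into the next day, 20 March 2024).
The standard-time date in Varin Province, March 20, 2024, is outside the daylight-saving period (25 March – 24 November), so Varin Province is on standard time, UTC+04:30.
21:45 UTC + 4h30m = 02:15 Varin Province (rolling into the next day, 20 March 2024).

02:15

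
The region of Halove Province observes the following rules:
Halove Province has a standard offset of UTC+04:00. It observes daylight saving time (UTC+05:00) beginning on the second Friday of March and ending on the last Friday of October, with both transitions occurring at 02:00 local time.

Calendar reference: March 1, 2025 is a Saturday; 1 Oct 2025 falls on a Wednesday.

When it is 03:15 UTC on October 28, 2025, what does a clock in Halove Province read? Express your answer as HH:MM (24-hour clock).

08:15

1 March 2025 is a Saturday, so the first Friday is March 7 and the second is March 14.
1 October 2025 is a Wednesday, so Fridays fall on 3, 10, 17, 24, 31; the last is October 31.
At the standard offset (UTC+04:00), 03:15 UTC + 4h = 07:15 Halove Province standard time.
Daylight saving runs 14 March – 31 October; the standard-time date in Halove Province, October 28, 2025, is inside that window, so Halove Province is at UTC+05:00.
03:15 UTC + 5h = 08:15 local.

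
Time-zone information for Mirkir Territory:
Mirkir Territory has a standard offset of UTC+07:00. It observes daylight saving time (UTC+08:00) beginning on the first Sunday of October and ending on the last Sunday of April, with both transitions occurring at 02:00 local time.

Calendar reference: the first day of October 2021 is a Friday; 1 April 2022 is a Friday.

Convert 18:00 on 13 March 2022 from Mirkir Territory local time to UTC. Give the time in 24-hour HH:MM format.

1 October 2021 is a Friday, so the first Sunday is October 3.
1 April 2022 is a Friday, so Sundays fall on 3, 10, 17, 24; the last is April 24.
13 March 2022 lies within the daylight-saving period (3 October 2021 – 24 April 2022), so Mirkir Territory is on daylight time, UTC+08:00.
18:00 local − 8h = 10:00 UTC.

10:00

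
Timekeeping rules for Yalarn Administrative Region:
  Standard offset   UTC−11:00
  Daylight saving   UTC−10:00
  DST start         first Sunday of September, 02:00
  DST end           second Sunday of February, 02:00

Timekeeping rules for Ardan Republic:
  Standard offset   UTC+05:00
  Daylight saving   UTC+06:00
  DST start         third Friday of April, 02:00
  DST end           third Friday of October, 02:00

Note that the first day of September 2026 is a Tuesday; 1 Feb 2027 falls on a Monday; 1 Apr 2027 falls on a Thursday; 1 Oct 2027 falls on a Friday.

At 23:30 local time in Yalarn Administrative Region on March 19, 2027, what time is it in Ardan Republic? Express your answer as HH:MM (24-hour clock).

1 September 2026 is a Tuesday, so the first Sunday is September 6.
1 February 2027 is a Monday, so the first Sunday is February 7 and the second is February 14.
March 19, 2027 does not fall between 6 September 2026 and 14 February 2027, so daylight saving is not in effect and Yalarn Administrative Region is at UTC−11:00.
23:30 Yalarn Administrative Region + 11h = 10:30 UTC (rolling into the next day, 20 March 2027).
1 April 2027 is a Thursday, so the first Friday is April 2 and the third is April 16.
1 October 2027 is a Friday, so the first Friday is October 1 and the third is October 15.
At the standard offset (UTC+05:00), 10:30 UTC + 5h = 15:30 Ardan Republic standard time.
The standard-time date in Ardan Republic, March 20, 2027, is outside the daylight-saving period (16 April – 15 October), so Ardan Republic is on standard time, UTC+05:00.
10:30 UTC + 5h = 15:30 Ardan Republic.

15:30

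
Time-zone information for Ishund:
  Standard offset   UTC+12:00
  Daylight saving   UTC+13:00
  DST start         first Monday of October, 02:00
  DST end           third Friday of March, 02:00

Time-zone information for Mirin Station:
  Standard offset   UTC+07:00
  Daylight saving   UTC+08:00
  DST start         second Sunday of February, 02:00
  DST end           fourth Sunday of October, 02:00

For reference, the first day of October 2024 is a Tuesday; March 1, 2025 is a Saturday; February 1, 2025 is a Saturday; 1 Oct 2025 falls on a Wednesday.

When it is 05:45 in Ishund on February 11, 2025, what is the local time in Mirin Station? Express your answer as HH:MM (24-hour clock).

00:45

1 October 2024 is a Tuesday, so the first Monday is October 7.
1 March 2025 is a Saturday, so the first Friday is March 7 and the third is March 21.
Daylight saving runs 7 October 2024 – 21 March 2025; February 11, 2025 is inside that window, so Ishund is at UTC+13:00.
05:45 Ishund − 13h = 16:45 UTC (rolling into the previous day, 10 February 2025).
1 February 2025 is a Saturday, so the first Sunday is February 2 and the second is February 9.
1 October 2025 is a Wednesday, so the first Sunday is October 5 and the fourth is October 26.
At the standard offset (UTC+07:00), 16:45 UTC + 7h = 23:45 Mirin Station standard time.
Daylight saving runs 9 February – 26 October; the standard-time date in Mirin Station, February 10, 2025, is inside that window, so Mirin Station is at UTC+08:00.
16:45 UTC + 8h = 00:45 Mirin Station (rolling into the next day, 11 February 2025).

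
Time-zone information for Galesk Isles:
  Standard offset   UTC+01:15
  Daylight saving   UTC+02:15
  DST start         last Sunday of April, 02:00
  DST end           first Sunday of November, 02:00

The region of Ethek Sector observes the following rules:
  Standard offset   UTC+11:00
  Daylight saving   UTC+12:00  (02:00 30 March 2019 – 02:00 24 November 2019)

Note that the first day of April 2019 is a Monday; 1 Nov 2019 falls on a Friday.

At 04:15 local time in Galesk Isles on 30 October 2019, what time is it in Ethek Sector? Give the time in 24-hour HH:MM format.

14:00

1 April 2019 is a Monday, so Sundays fall on 7, 14, 21, 28; the last is April 28.
1 November 2019 is a Friday, so the first Sunday is November 3.
30 October 2019 lies within the daylight-saving period (28 April – 3 November), so Galesk Isles is on daylight time, UTC+02:15.
04:15 Galesk Isles − 2h15m = 02:00 UTC.
At the standard offset (UTC+11:00), 02:00 UTC + 11h = 13:00 Ethek Sector standard time.
The standard-time date in Ethek Sector, 30 October 2019, lies within the daylight-saving period (30 March – 24 November), so Ethek Sector is on daylight time, UTC+12:00.
02:00 UTC + 12h = 14:00 Ethek Sector.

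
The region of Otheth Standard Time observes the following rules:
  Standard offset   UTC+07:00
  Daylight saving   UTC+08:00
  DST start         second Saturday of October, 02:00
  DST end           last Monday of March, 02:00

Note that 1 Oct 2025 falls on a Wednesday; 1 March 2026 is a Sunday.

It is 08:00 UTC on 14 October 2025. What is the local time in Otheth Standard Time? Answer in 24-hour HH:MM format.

16:00

1 October 2025 is a Wednesday, so the first Saturday is October 4 and the second is October 11.
1 March 2026 is a Sunday, so Mondays fall on 2, 9, 16, 23, 30; the last is March 30.
At the standard offset (UTC+07:00), 08:00 UTC + 7h = 15:00 Otheth Standard Time standard time.
The standard-time date in Otheth Standard Time, 14 October 2025, falls between 11 October 2025 and 30 March 2026, so daylight saving is in effect and Otheth Standard Time is at UTC+08:00.
08:00 UTC + 8h = 16:00 local.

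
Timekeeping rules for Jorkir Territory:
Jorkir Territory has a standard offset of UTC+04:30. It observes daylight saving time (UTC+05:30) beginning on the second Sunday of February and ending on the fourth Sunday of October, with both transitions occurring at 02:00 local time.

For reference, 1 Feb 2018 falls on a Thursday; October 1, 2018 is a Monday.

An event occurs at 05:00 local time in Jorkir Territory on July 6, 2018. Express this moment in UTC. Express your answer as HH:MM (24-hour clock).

1 February 2018 is a Thursday, so the first Sunday is February 4 and the second is February 11.
1 October 2018 is a Monday, so the first Sunday is October 7 and the fourth is October 28.
July 6, 2018 lies within the daylight-saving period (11 February – 28 October), so Jorkir Territory is on daylight time, UTC+05:30.
05:00 local − 5h30m = 23:30 UTC (rolling into the previous day, 5 July 2018).

23:30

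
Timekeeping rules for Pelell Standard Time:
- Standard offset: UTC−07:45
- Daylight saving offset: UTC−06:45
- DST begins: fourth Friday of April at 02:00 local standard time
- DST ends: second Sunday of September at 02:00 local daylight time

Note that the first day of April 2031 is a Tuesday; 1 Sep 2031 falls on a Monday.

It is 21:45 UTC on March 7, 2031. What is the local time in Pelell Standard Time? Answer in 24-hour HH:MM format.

14:00

1 April 2031 is a Tuesday, so the first Friday is April 4 and the fourth is April 25.
1 September 2031 is a Monday, so the first Sunday is September 7 and the second is September 14.
At the standard offset (UTC−07:45), 21:45 UTC − 7h45m = 14:00 Pelell Standard Time standard time.
The standard-time date in Pelell Standard Time, March 7, 2031, is outside the daylight-saving period (25 April – 14 September), so Pelell Standard Time is on standard time, UTC−07:45.
21:45 UTC − 7h45m = 14:00 local.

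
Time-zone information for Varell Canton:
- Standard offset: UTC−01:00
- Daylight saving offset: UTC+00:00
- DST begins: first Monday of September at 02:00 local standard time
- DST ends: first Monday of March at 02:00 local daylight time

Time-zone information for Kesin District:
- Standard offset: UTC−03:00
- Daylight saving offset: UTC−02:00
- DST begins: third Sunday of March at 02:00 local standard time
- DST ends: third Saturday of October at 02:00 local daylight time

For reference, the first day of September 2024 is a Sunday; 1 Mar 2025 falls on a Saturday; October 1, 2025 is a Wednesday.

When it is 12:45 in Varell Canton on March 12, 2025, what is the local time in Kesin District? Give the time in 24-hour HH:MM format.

10:45

1 September 2024 is a Sunday, so the first Monday is September 2.
1 March 2025 is a Saturday, so the first Monday is March 3.
Daylight saving runs 2 September 2024 – 3 March 2025; March 12, 2025 is outside that window, so Varell Canton is on standard time at UTC−01:00.
12:45 Varell Canton + 1h = 13:45 UTC.
1 March 2025 is a Saturday, so the first Sunday is March 2 and the third is March 16.
1 October 2025 is a Wednesday, so the first Saturday is October 4 and the third is October 18.
At the standard offset (UTC−03:00), 13:45 UTC − 3h = 10:45 Kesin District standard time.
The standard-time date in Kesin District, March 12, 2025, is outside the daylight-saving period (16 March – 18 October), so Kesin District is on standard time, UTC−03:00.
13:45 UTC − 3h = 10:45 Kesin District.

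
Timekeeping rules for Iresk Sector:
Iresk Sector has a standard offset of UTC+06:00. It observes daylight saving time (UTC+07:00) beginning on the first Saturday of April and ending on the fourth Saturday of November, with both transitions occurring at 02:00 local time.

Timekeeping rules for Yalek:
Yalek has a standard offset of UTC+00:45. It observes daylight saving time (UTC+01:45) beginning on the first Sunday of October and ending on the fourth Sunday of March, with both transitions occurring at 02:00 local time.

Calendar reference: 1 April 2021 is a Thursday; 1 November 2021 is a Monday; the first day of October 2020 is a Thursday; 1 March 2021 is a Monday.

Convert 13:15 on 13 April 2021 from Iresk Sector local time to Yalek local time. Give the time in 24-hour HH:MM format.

1 April 2021 is a Thursday, so the first Saturday is April 3.
1 November 2021 is a Monday, so the first Saturday is November 6 and the fourth is November 27.
Daylight saving runs 3 April – 27 November; 13 April 2021 is inside that window, so Iresk Sector is at UTC+07:00.
13:15 Iresk Sector − 7h = 06:15 UTC.
1 October 2020 is a Thursday, so the first Sunday is October 4.
1 March 2021 is a Monday, so the first Sunday is March 7 and the fourth is March 28.
At the standard offset (UTC+00:45), 06:15 UTC + 0h45m = 07:00 Yalek standard time.
The standard-time date in Yalek, 13 April 2021, does not fall between 4 October 2020 and 28 March 2021, so daylight saving is not in effect and Yalek is at UTC+00:45.
06:15 UTC + 0h45m = 07:00 Yalek.

07:00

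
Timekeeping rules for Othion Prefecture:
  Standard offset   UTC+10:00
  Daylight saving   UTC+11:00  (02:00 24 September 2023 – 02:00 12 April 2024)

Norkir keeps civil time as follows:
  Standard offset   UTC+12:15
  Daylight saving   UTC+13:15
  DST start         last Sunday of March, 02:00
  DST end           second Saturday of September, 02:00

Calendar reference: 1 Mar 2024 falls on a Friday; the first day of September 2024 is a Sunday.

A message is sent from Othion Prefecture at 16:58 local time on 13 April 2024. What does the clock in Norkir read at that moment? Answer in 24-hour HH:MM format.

20:13

13 April 2024 does not fall between 24 September 2023 and 12 April 2024, so daylight saving is not in effect and Othion Prefecture is at UTC+10:00.
16:58 Othion Prefecture − 10h = 06:58 UTC.
1 March 2024 is a Friday, so Sundays fall on 3, 10, 17, 24, 31; the last is March 31.
1 September 2024 is a Sunday, so the first Saturday is September 7 and the second is September 14.
At the standard offset (UTC+12:15), 06:58 UTC + 12h15m = 19:13 Norkir standard time.
The standard-time date in Norkir, 13 April 2024, lies within the daylight-saving period (31 March – 14 September), so Norkir is on daylight time, UTC+13:15.
06:58 UTC + 13h15m = 20:13 Norkir.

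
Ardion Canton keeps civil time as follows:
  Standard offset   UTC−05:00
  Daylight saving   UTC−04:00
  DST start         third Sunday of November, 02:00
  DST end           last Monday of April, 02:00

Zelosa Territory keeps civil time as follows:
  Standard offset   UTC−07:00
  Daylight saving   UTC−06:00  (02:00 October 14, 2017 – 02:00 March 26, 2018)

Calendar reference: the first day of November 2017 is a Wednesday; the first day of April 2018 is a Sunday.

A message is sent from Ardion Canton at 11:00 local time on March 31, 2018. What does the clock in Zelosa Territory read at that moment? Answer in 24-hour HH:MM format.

08:00

1 November 2017 is a Wednesday, so the first Sunday is November 5 and the third is November 19.
1 April 2018 is a Sunday, so Mondays fall on 2, 9, 16, 23, 30; the last is April 30.
March 31, 2018 lies within the daylight-saving period (19 November 2017 – 30 April 2018), so Ardion Canton is on daylight time, UTC−04:00.
11:00 Ardion Canton + 4h = 15:00 UTC.
At the standard offset (UTC−07:00), 15:00 UTC − 7h = 08:00 Zelosa Territory standard time.
Daylight saving runs 14 October 2017 – 26 March 2018; the standard-time date in Zelosa Territory, March 31, 2018, is outside that window, so Zelosa Territory is on standard time at UTC−07:00.
15:00 UTC − 7h = 08:00 Zelosa Territory.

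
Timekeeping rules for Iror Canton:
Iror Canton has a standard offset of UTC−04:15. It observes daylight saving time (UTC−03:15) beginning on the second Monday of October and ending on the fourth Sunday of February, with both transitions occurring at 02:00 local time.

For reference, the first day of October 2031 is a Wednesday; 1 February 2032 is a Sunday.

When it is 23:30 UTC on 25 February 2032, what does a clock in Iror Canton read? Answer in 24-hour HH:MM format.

1 October 2031 is a Wednesday, so the first Monday is October 6 and the second is October 13.
1 February 2032 is a Sunday, so the first Sunday is February 1 and the fourth is February 22.
At the standard offset (UTC−04:15), 23:30 UTC − 4h15m = 19:15 Iror Canton standard time.
The standard-time date in Iror Canton, 25 February 2032, does not fall between 13 October 2031 and 22 February 2032, so daylight saving is not in effect and Iror Canton is at UTC−04:15.
23:30 UTC − 4h15m = 19:15 local.

19:15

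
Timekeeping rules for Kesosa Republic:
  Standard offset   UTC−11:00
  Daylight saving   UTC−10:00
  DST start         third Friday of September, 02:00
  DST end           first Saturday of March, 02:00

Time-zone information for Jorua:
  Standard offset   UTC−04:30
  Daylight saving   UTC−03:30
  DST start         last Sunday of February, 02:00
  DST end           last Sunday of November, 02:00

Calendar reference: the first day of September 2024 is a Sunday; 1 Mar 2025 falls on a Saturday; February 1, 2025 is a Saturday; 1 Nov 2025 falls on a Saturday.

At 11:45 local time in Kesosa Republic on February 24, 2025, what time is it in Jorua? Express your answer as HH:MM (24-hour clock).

1 September 2024 is a Sunday, so the first Friday is September 6 and the third is September 20.
1 March 2025 is a Saturday, so the first Saturday is March 1.
February 24, 2025 lies within the daylight-saving period (20 September 2024 – 1 March 2025), so Kesosa Republic is on daylight time, UTC−10:00.
11:45 Kesosa Republic + 10h = 21:45 UTC.
1 February 2025 is a Saturday, so Sundays fall on 2, 9, 16, 23; the last is February 23.
1 November 2025 is a Saturday, so Sundays fall on 2, 9, 16, 23, 30; the last is November 30.
At the standard offset (UTC−04:30), 21:45 UTC − 4h30m = 17:15 Jorua standard time.
The standard-time date in Jorua, February 24, 2025, falls between 23 February and 30 November, so daylight saving is in effect and Jorua is at UTC−03:30.
21:45 UTC − 3h30m = 18:15 Jorua.

18:15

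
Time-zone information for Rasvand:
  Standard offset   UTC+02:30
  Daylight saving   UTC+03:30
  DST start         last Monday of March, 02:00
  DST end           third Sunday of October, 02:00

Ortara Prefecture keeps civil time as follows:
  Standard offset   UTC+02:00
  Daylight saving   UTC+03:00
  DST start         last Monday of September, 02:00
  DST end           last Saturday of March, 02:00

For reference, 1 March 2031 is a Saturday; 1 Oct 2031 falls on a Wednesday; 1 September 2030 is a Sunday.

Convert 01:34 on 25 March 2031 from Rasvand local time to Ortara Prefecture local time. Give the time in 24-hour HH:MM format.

1 March 2031 is a Saturday, so Mondays fall on 3, 10, 17, 24, 31; the last is March 31.
1 October 2031 is a Wednesday, so the first Sunday is October 5 and the third is October 19.
25 March 2031 does not fall between 31 March and 19 October, so daylight saving is not in effect and Rasvand is at UTC+02:30.
01:34 Rasvand − 2h30m = 23:04 UTC (rolling into the previous day, 24 March 2031).
1 September 2030 is a Sunday, so Mondays fall on 2, 9, 16, 23, 30; the last is September 30.
1 March 2031 is a Saturday, so Saturdays fall on 1, 8, 15, 22, 29; the last is March 29.
At the standard offset (UTC+02:00), 23:04 UTC + 2h = 01:04 Ortara Prefecture standard time (rolling into the next day, 25 March 2031).
Daylight saving runs 30 September 2030 – 29 March 2031; the standard-time date in Ortara Prefecture, 25 March 2031, is inside that window, so Ortara Prefecture is at UTC+03:00.
23:04 UTC + 3h = 02:04 Ortara Prefecture (rolling into the next day, 25 March 2031).

02:04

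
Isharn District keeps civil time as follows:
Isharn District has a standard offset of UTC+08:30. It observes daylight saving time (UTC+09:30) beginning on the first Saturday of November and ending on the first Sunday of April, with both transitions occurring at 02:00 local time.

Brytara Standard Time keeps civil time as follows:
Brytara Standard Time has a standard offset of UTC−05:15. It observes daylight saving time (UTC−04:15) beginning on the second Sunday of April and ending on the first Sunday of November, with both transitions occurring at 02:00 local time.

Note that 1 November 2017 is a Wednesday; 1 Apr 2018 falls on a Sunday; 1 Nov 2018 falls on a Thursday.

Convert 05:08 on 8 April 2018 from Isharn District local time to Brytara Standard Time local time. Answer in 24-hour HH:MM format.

15:23

1 November 2017 is a Wednesday, so the first Saturday is November 4.
1 April 2018 is a Sunday, so the first Sunday is April 1.
Daylight saving runs 4 November 2017 – 1 April 2018; 8 April 2018 is outside that window, so Isharn District is on standard time at UTC+08:30.
05:08 Isharn District − 8h30m = 20:38 UTC (rolling into the previous day, 7 April 2018).
1 April 2018 is a Sunday, so the first Sunday is April 1 and the second is April 8.
1 November 2018 is a Thursday, so the first Sunday is November 4.
At the standard offset (UTC−05:15), 20:38 UTC − 5h15m = 15:23 Brytara Standard Time standard time.
The standard-time date in Brytara Standard Time, 7 April 2018, does not fall between 8 April and 4 November, so daylight saving is not in effect and Brytara Standard Time is at UTC−05:15.
20:38 UTC − 5h15m = 15:23 Brytara Standard Time.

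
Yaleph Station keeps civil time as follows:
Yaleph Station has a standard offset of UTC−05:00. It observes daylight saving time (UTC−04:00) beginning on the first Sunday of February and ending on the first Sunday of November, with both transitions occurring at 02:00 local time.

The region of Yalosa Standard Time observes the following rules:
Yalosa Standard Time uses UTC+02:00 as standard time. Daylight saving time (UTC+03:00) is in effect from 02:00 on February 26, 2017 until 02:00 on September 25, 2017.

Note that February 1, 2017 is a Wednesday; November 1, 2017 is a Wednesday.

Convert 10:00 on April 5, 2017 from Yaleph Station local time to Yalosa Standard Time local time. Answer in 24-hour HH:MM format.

1 February 2017 is a Wednesday, so the first Sunday is February 5.
1 November 2017 is a Wednesday, so the first Sunday is November 5.
April 5, 2017 falls between 5 February and 5 November, so daylight saving is in effect and Yaleph Station is at UTC−04:00.
10:00 Yaleph Station + 4h = 14:00 UTC.
At the standard offset (UTC+02:00), 14:00 UTC + 2h = 16:00 Yalosa Standard Time standard time.
The standard-time date in Yalosa Standard Time, April 5, 2017, falls between 26 February and 25 September, so daylight saving is in effect and Yalosa Standard Time is at UTC+03:00.
14:00 UTC + 3h = 17:00 Yalosa Standard Time.

17:00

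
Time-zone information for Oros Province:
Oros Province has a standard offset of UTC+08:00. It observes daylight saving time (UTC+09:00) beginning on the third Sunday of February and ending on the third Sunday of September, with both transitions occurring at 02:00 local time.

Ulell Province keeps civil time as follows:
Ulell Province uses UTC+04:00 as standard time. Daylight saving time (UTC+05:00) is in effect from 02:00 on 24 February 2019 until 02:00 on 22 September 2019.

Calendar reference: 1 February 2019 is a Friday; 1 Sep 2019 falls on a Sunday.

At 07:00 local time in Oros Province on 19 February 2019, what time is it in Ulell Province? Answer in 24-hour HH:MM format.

1 February 2019 is a Friday, so the first Sunday is February 3 and the third is February 17.
1 September 2019 is a Sunday, so the first Sunday is September 1 and the third is September 15.
19 February 2019 falls between 17 February and 15 September, so daylight saving is in effect and Oros Province is at UTC+09:00.
07:00 Oros Province − 9h = 22:00 UTC (rolling into the previous day, 18 February 2019).
At the standard offset (UTC+04:00), 22:00 UTC + 4h = 02:00 Ulell Province standard time (rolling into the next day, 19 February 2019).
The standard-time date in Ulell Province, 19 February 2019, does not fall between 24 February and 22 September, so daylight saving is not in effect and Ulell Province is at UTC+04:00.
22:00 UTC + 4h = 02:00 Ulell Province (rolling into the next day, 19 February 2019).

02:00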